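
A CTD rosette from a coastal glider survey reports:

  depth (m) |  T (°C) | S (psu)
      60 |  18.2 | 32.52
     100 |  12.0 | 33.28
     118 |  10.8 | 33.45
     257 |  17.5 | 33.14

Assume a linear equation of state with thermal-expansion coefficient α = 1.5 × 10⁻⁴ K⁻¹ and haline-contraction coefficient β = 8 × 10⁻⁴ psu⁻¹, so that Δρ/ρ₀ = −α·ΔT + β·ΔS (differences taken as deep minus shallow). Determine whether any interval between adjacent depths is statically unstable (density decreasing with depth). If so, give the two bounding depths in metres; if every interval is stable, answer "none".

118–257 m

Evaluate Δρ/ρ₀ = −αΔT + βΔS across each adjacent pair:
  60–100 m: −αΔT+βΔS = −(1.5 × 10⁻⁴)(-6.2)+(8 × 10⁻⁴)(+0.76) = 1.5 × 10⁻³ → stable
  100–118 m: −αΔT+βΔS = −(1.5 × 10⁻⁴)(-1.2)+(8 × 10⁻⁴)(+0.17) = 3.2 × 10⁻⁴ → stable
  118–257 m: −αΔT+βΔS = −(1.5 × 10⁻⁴)(+6.7)+(8 × 10⁻⁴)(-0.31) = -1.3 × 10⁻³ → UNSTABLE
The 118–257 m interval has Δρ < 0: lighter water underlies denser water.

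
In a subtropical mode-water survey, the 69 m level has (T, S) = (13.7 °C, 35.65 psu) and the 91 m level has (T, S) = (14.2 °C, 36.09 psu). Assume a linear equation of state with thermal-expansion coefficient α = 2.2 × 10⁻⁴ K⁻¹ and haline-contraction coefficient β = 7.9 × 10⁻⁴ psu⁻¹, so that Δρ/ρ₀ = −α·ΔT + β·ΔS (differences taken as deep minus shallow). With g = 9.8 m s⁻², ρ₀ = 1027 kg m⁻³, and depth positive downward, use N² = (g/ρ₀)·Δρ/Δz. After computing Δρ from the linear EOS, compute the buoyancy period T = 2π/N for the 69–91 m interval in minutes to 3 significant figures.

ΔT = +0.5 K, ΔS = +0.44 psu (deep − shallow).
Δρ/ρ₀ = −αΔT + βΔS = -1.10 × 10⁻⁴ + 3.476 × 10⁻⁴ = 2.376 × 10⁻⁴, so Δρ ≈ 0.2440 kg m⁻³.
N² = (g/ρ₀)·Δρ/Δz = g·(Δρ/ρ₀)/Δz = 9.8 × 2.376 × 10⁻⁴ / 22 = 1.0584 × 10⁻⁴ s⁻².
N = √(1.0584 × 10⁻⁴) = 0.010288 rad s⁻¹ → T = 2π/N = 610.73 s = 10.179 min ≈ 10.2 min.

10.2 min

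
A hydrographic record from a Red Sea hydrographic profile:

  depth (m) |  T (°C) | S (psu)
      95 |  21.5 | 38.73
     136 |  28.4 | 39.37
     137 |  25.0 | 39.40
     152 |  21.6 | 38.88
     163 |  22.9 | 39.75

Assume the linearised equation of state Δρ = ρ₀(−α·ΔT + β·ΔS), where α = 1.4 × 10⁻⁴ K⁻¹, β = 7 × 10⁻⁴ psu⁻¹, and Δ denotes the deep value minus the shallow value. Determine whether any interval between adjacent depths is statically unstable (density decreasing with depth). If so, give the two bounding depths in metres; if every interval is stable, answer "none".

95–136 m

Evaluate Δρ/ρ₀ = −αΔT + βΔS across each adjacent pair:
  95–136 m: −αΔT+βΔS = −(1.4 × 10⁻⁴)(+6.9)+(7 × 10⁻⁴)(+0.64) = -5.2 × 10⁻⁴ → UNSTABLE
  136–137 m: −αΔT+βΔS = −(1.4 × 10⁻⁴)(-3.4)+(7 × 10⁻⁴)(+0.03) = 5.0 × 10⁻⁴ → stable
  137–152 m: −αΔT+βΔS = −(1.4 × 10⁻⁴)(-3.4)+(7 × 10⁻⁴)(-0.52) = 1.1 × 10⁻⁴ → stable
  152–163 m: −αΔT+βΔS = −(1.4 × 10⁻⁴)(+1.3)+(7 × 10⁻⁴)(+0.87) = 4.3 × 10⁻⁴ → stable
The 95–136 m interval has Δρ < 0: lighter water underlies denser water.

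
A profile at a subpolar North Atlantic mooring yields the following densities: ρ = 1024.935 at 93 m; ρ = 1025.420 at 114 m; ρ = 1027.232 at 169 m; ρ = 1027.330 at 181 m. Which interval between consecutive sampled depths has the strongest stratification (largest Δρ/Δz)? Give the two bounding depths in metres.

Compute the density gradient over each adjacent pair:
  93–114 m: Δρ/Δz = 0.485/21 = 0.023 kg m⁻⁴
  114–169 m: Δρ/Δz = 1.812/55 = 0.033 kg m⁻⁴
  169–181 m: Δρ/Δz = 0.098/12 = 8.2 × 10⁻³ kg m⁻⁴
The largest gradient is in the 114–169 m interval — the pycnocline.

114–169 m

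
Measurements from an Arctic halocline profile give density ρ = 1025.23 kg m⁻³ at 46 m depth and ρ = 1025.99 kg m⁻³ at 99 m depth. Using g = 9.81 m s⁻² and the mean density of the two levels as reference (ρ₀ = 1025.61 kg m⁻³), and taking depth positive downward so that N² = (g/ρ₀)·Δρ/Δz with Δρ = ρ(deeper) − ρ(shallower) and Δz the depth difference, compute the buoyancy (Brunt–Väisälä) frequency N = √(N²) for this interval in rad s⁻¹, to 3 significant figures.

Δρ = 1025.99 − 1025.23 = 0.76 kg m⁻³ over Δz = 99 − 46 = 53 m.
N² = (9.81/1025.61) × (0.76/53) = 1.3716 × 10⁻⁴ s⁻².
N = √(1.3716 × 10⁻⁴) = 0.011712 rad s⁻¹ ≈ 0.0117 rad s⁻¹.

0.0117 rad s⁻¹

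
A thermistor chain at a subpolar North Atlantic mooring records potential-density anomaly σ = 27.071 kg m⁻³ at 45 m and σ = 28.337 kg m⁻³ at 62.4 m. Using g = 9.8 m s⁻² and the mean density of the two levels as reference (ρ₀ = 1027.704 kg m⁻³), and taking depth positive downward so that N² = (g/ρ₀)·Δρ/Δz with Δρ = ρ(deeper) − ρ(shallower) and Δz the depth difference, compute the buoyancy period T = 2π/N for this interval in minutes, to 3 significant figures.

3.98 min

Δρ = 1028.337 − 1027.071 = 1.266 kg m⁻³ over Δz = 62.4 − 45 = 17.4 m.
N² = (9.8/1027.704) × (1.266/17.4) = 6.9381 × 10⁻⁴ s⁻².
N = √(6.9381 × 10⁻⁴) = 0.026340 rad s⁻¹, so T = 2π/N = 238.54 s = 3.9757 min ≈ 3.98 min.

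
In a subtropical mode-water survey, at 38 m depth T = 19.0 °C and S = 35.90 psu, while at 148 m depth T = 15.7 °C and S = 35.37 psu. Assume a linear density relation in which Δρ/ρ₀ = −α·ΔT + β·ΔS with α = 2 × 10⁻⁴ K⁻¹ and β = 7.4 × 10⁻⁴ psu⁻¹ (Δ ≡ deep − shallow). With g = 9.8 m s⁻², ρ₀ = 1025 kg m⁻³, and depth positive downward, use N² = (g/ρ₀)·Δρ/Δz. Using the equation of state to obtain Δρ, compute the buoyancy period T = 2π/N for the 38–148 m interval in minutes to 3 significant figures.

ΔT = -3.3 K, ΔS = -0.53 psu (deep − shallow).
Δρ/ρ₀ = −αΔT + βΔS = 6.60 × 10⁻⁴ − 3.922 × 10⁻⁴ = 2.678 × 10⁻⁴, so Δρ ≈ 0.2745 kg m⁻³.
N² = (g/ρ₀)·Δρ/Δz = g·(Δρ/ρ₀)/Δz = 9.8 × 2.678 × 10⁻⁴ / 110 = 2.3859 × 10⁻⁵ s⁻².
N = √(2.3859 × 10⁻⁵) = 4.8846 × 10⁻³ rad s⁻¹ → T = 2π/N = 1.2863 × 10³ s = 21.438 min ≈ 21.4 min.

21.4 min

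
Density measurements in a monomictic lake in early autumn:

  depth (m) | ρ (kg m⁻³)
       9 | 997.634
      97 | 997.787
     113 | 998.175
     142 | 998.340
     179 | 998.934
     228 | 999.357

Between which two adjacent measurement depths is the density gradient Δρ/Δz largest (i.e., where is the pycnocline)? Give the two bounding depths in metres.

Compute the density gradient over each adjacent pair:
  9–97 m: Δρ/Δz = 0.153/88 = 1.7 × 10⁻³ kg m⁻⁴
  97–113 m: Δρ/Δz = 0.388/16 = 0.024 kg m⁻⁴
  113–142 m: Δρ/Δz = 0.165/29 = 5.7 × 10⁻³ kg m⁻⁴
  142–179 m: Δρ/Δz = 0.594/37 = 0.016 kg m⁻⁴
  179–228 m: Δρ/Δz = 0.423/49 = 8.6 × 10⁻³ kg m⁻⁴
The largest gradient is in the 97–113 m interval — the pycnocline.

97–113 m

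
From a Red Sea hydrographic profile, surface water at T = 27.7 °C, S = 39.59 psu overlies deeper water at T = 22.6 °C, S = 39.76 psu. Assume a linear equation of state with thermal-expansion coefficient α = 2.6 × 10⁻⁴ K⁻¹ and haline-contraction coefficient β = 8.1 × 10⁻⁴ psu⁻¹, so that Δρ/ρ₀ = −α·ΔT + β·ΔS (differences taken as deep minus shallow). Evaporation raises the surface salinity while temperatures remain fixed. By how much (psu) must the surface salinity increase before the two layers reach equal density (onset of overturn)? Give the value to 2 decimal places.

Neutral buoyancy requires −α(T_deep − T_surf) + β(S_deep − S_surf′) = 0.
S_surf′ = S_deep − (α/β)·ΔT = 39.76 − (2.6 × 10⁻⁴/8.1 × 10⁻⁴)·(-5.1) = 41.3970 psu.
Increase required: 41.3970 − 39.59 = 1.8070 psu.

1.81 psu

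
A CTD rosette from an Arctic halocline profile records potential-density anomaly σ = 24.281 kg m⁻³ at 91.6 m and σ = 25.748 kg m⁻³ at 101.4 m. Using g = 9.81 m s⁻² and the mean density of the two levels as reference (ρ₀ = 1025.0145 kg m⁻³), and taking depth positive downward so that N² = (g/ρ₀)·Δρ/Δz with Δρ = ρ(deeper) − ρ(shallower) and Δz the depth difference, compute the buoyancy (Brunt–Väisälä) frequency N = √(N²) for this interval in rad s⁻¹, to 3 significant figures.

Δρ = 1025.748 − 1024.281 = 1.467 kg m⁻³ over Δz = 101.4 − 91.6 = 9.8 m.
N² = (9.81/1025.0145) × (1.467/9.8) = 1.4327 × 10⁻³ s⁻².
N = √(1.4327 × 10⁻³) = 0.037851 rad s⁻¹ ≈ 0.0379 rad s⁻¹.

0.0379 rad s⁻¹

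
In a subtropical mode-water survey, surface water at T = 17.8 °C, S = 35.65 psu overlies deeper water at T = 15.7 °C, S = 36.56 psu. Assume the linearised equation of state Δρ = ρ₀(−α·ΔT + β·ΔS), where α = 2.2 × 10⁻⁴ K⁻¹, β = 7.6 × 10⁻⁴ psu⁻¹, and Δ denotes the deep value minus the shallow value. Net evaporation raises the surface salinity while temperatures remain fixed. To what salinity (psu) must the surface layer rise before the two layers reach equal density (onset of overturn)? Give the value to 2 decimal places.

37.17 psu

Neutral buoyancy requires −α(T_deep − T_surf) + β(S_deep − S_surf′) = 0.
S_surf′ = S_deep − (α/β)·ΔT = 36.56 − (2.2 × 10⁻⁴/7.6 × 10⁻⁴)·(-2.1) = 37.1679 psu.
Increase required: 37.1679 − 35.65 = 1.5179 psu.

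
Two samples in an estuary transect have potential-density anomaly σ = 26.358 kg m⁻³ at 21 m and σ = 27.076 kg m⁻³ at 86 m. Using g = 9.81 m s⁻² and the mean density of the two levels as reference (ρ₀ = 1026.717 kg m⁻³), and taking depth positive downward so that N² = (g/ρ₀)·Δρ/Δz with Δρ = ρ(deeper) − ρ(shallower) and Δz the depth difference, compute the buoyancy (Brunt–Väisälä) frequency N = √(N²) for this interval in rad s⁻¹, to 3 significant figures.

0.0103 rad s⁻¹

Δρ = 1027.076 − 1026.358 = 0.718 kg m⁻³ over Δz = 86 − 21 = 65 m.
N² = (9.81/1026.717) × (0.718/65) = 1.0554 × 10⁻⁴ s⁻².
N = √(1.0554 × 10⁻⁴) = 0.010273 rad s⁻¹ ≈ 0.0103 rad s⁻¹.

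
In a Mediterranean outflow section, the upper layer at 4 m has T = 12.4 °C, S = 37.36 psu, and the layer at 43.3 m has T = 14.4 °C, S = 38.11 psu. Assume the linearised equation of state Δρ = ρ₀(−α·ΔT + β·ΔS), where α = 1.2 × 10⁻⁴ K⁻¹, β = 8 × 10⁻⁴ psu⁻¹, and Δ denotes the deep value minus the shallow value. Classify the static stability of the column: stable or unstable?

stable

ΔT = 14.4 − 12.4 = +2.0 K and ΔS = 38.11 − 37.36 = +0.75 psu (deep − shallow).
−αΔT = -2.40 × 10⁻⁴; βΔS = 6.00 × 10⁻⁴; sum Δρ/ρ₀ = 3.60 × 10⁻⁴.
Δρ/ρ₀ > 0, so Δρ > 0: deeper water is denser → statically stable.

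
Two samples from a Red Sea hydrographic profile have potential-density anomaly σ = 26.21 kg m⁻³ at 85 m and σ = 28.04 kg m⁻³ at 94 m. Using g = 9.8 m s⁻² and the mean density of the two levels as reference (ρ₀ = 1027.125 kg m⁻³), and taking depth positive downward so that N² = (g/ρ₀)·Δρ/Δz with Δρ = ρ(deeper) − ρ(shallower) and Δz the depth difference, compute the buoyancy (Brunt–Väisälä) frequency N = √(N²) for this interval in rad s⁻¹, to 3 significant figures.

0.0440 rad s⁻¹

Δρ = 1028.04 − 1026.21 = 1.83 kg m⁻³ over Δz = 94 − 85 = 9 m.
N² = (9.8/1027.125) × (1.83/9) = 1.9400 × 10⁻³ s⁻².
N = √(1.9400 × 10⁻³) = 0.044045 rad s⁻¹ ≈ 0.0440 rad s⁻¹.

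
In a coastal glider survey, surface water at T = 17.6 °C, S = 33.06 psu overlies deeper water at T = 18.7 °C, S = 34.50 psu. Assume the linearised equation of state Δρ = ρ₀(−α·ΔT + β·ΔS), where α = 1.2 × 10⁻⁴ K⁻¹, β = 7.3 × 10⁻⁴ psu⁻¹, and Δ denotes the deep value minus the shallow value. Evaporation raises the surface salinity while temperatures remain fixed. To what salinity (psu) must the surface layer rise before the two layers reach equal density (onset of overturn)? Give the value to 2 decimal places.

Neutral buoyancy requires −α(T_deep − T_surf) + β(S_deep − S_surf′) = 0.
S_surf′ = S_deep − (α/β)·ΔT = 34.50 − (1.2 × 10⁻⁴/7.3 × 10⁻⁴)·(+1.1) = 34.3192 psu.
Increase required: 34.3192 − 33.06 = 1.2592 psu.

34.32 psu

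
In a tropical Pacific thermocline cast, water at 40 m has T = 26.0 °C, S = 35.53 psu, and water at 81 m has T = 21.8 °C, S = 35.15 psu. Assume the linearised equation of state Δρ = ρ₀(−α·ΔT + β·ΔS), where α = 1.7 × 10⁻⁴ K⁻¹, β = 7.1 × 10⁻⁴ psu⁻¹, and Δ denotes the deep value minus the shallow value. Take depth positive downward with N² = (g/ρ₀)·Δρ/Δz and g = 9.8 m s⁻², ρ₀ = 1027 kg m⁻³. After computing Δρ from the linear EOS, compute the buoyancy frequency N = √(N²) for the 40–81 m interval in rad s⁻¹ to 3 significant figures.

ΔT = -4.2 K, ΔS = -0.38 psu (deep − shallow).
Δρ/ρ₀ = −αΔT + βΔS = 7.14 × 10⁻⁴ − 2.698 × 10⁻⁴ = 4.442 × 10⁻⁴, so Δρ ≈ 0.4562 kg m⁻³.
N² = (g/ρ₀)·Δρ/Δz = g·(Δρ/ρ₀)/Δz = 9.8 × 4.442 × 10⁻⁴ / 41 = 1.0617 × 10⁻⁴ s⁻².
N = √(1.0617 × 10⁻⁴) = 0.010304 rad s⁻¹ ≈ 0.0103 rad s⁻¹.

0.0103 rad s⁻¹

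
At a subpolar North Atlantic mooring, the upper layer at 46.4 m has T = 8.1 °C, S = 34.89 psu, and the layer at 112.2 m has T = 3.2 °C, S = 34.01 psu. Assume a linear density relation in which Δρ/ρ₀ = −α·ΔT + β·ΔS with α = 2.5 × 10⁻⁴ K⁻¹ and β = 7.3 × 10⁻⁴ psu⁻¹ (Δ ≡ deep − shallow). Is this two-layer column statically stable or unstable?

stable

ΔT = 3.2 − 8.1 = -4.9 K and ΔS = 34.01 − 34.89 = -0.88 psu (deep − shallow).
−αΔT = 1.225 × 10⁻³; βΔS = -6.424 × 10⁻⁴; sum Δρ/ρ₀ = 5.826 × 10⁻⁴.
Δρ/ρ₀ > 0, so Δρ > 0: deeper water is denser → statically stable.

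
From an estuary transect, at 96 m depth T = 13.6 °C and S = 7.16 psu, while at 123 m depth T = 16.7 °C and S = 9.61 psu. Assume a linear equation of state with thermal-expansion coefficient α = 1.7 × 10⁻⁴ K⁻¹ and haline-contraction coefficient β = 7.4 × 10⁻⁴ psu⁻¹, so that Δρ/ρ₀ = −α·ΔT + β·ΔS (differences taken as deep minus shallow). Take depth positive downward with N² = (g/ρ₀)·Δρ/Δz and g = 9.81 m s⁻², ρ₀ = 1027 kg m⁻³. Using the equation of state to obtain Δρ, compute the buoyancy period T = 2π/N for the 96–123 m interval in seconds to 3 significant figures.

ΔT = +3.1 K, ΔS = +2.45 psu (deep − shallow).
Δρ/ρ₀ = −αΔT + βΔS = -5.27 × 10⁻⁴ + 1.813 × 10⁻³ = 1.286 × 10⁻³, so Δρ ≈ 1.321 kg m⁻³.
N² = (g/ρ₀)·Δρ/Δz = g·(Δρ/ρ₀)/Δz = 9.81 × 1.286 × 10⁻³ / 27 = 4.6725 × 10⁻⁴ s⁻².
N = √(4.6725 × 10⁻⁴) = 0.021616 rad s⁻¹ → T = 2π/N = 290.67 s ≈ 291 s.

291 s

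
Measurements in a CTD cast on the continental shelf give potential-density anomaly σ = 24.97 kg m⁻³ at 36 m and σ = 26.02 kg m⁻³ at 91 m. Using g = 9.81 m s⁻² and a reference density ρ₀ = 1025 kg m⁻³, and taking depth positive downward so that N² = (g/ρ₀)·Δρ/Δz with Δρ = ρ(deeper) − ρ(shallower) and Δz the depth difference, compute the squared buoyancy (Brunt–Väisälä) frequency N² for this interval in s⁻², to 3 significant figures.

Δρ = 1026.02 − 1024.97 = 1.05 kg m⁻³ over Δz = 91 − 36 = 55 m.
N² = (9.81/1025) × (1.05/55) = 1.8271 × 10⁻⁴ s⁻² ≈ 1.83 × 10⁻⁴ s⁻².

1.83 × 10⁻⁴ s⁻²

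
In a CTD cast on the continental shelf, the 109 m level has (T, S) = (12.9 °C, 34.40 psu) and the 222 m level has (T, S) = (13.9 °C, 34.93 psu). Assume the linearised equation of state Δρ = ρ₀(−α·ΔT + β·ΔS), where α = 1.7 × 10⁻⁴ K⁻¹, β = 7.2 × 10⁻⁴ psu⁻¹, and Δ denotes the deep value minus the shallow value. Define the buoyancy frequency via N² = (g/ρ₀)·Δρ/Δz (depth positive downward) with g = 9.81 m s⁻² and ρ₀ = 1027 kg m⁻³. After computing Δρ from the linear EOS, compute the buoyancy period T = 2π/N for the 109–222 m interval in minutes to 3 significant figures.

24.4 min

ΔT = +1.0 K, ΔS = +0.53 psu (deep − shallow).
Δρ/ρ₀ = −αΔT + βΔS = -1.70 × 10⁻⁴ + 3.816 × 10⁻⁴ = 2.116 × 10⁻⁴, so Δρ ≈ 0.2173 kg m⁻³.
N² = (g/ρ₀)·Δρ/Δz = g·(Δρ/ρ₀)/Δz = 9.81 × 2.116 × 10⁻⁴ / 113 = 1.8370 × 10⁻⁵ s⁻².
N = √(1.8370 × 10⁻⁵) = 4.2860 × 10⁻³ rad s⁻¹ → T = 2π/N = 1.4660 × 10³ s = 24.433 min ≈ 24.4 min.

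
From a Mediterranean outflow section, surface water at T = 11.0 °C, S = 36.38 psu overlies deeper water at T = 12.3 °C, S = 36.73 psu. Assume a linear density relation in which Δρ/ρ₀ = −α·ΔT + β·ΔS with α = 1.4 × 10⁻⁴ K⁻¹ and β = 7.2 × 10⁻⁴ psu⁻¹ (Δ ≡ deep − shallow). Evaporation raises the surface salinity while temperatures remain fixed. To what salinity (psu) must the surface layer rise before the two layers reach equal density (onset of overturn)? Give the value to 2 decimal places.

36.48 psu

Neutral buoyancy requires −α(T_deep − T_surf) + β(S_deep − S_surf′) = 0.
S_surf′ = S_deep − (α/β)·ΔT = 36.73 − (1.4 × 10⁻⁴/7.2 × 10⁻⁴)·(+1.3) = 36.4772 psu.
Increase required: 36.4772 − 36.38 = 0.0972 psu.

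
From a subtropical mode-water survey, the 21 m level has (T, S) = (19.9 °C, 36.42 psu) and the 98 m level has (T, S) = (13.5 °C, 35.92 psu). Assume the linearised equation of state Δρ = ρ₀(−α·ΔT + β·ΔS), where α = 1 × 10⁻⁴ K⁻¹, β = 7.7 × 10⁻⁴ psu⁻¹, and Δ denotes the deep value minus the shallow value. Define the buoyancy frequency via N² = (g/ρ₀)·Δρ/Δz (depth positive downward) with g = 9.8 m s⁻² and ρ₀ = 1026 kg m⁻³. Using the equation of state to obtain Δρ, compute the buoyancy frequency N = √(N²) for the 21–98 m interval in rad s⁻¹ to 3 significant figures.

5.70 × 10⁻³ rad s⁻¹

ΔT = -6.4 K, ΔS = -0.50 psu (deep − shallow).
Δρ/ρ₀ = −αΔT + βΔS = 6.40 × 10⁻⁴ − 3.85 × 10⁻⁴ = 2.55 × 10⁻⁴, so Δρ ≈ 0.2616 kg m⁻³.
N² = (g/ρ₀)·Δρ/Δz = g·(Δρ/ρ₀)/Δz = 9.8 × 2.55 × 10⁻⁴ / 77 = 3.2455 × 10⁻⁵ s⁻².
N = √(3.2455 × 10⁻⁵) = 5.6969 × 10⁻³ rad s⁻¹ ≈ 5.70 × 10⁻³ rad s⁻¹.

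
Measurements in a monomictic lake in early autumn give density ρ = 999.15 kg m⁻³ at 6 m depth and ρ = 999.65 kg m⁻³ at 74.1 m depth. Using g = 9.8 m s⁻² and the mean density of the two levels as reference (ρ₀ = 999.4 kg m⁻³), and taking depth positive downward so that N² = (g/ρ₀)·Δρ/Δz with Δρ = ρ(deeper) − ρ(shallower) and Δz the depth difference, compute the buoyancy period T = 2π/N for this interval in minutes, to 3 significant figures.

Δρ = 999.65 − 999.15 = 0.50 kg m⁻³ over Δz = 74.1 − 6 = 68.1 m.
N² = (9.8/999.4) × (0.50/68.1) = 7.1996 × 10⁻⁵ s⁻².
N = √(7.1996 × 10⁻⁵) = 8.4850 × 10⁻³ rad s⁻¹, so T = 2π/N = 740.51 s = 12.342 min ≈ 12.3 min.
A positive N² confirms static stability across the interval.

12.3 min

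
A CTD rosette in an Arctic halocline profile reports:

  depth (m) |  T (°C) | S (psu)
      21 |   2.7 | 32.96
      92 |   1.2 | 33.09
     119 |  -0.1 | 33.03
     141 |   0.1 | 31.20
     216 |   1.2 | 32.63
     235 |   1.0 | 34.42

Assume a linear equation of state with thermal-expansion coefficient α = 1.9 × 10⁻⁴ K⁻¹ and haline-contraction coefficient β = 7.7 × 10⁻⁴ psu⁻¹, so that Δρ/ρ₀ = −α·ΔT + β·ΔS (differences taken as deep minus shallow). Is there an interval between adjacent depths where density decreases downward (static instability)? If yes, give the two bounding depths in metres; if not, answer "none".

119–141 m

Evaluate Δρ/ρ₀ = −αΔT + βΔS across each adjacent pair:
  21–92 m: −αΔT+βΔS = −(1.9 × 10⁻⁴)(-1.5)+(7.7 × 10⁻⁴)(+0.13) = 3.9 × 10⁻⁴ → stable
  92–119 m: −αΔT+βΔS = −(1.9 × 10⁻⁴)(-1.3)+(7.7 × 10⁻⁴)(-0.06) = 2.0 × 10⁻⁴ → stable
  119–141 m: −αΔT+βΔS = −(1.9 × 10⁻⁴)(+0.2)+(7.7 × 10⁻⁴)(-1.83) = -1.4 × 10⁻³ → UNSTABLE
  141–216 m: −αΔT+βΔS = −(1.9 × 10⁻⁴)(+1.1)+(7.7 × 10⁻⁴)(+1.43) = 8.9 × 10⁻⁴ → stable
  216–235 m: −αΔT+βΔS = −(1.9 × 10⁻⁴)(-0.2)+(7.7 × 10⁻⁴)(+1.79) = 1.4 × 10⁻³ → stable
The 119–141 m interval has Δρ < 0: lighter water underlies denser water.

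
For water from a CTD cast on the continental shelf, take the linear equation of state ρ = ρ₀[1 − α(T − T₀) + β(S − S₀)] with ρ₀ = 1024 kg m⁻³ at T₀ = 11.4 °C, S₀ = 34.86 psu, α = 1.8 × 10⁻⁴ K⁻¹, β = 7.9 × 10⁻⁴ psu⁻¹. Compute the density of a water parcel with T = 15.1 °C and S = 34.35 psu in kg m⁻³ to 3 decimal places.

1022.905 kg m⁻³

T − T₀ = +3.7 K, S − S₀ = -0.51 psu.
Bracket = 1 − α·(+3.7) + β·(-0.51) = 1 + (-1.0689 × 10⁻³) = 0.9989311.
ρ = 1024 × 0.9989311 = 1022.905 kg m⁻³.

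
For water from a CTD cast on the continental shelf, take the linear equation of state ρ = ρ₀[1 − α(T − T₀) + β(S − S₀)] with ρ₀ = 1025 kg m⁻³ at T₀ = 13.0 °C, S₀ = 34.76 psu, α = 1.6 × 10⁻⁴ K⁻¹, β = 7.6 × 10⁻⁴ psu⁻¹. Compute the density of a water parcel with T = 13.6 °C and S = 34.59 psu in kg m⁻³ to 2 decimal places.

T − T₀ = +0.6 K, S − S₀ = -0.17 psu.
Bracket = 1 − α·(+0.6) + β·(-0.17) = 1 + (-2.252 × 10⁻⁴) = 0.9997748.
ρ = 1025 × 0.9997748 = 1024.77 kg m⁻³.

1024.77 kg m⁻³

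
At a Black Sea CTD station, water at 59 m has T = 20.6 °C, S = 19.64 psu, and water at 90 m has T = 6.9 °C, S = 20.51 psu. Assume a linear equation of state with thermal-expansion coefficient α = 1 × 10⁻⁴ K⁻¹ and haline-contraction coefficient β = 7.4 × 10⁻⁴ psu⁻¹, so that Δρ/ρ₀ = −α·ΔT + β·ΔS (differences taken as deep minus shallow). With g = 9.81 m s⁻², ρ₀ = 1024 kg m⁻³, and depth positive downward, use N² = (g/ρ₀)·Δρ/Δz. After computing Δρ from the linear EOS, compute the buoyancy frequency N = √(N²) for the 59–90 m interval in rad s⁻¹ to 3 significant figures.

ΔT = -13.7 K, ΔS = +0.87 psu (deep − shallow).
Δρ/ρ₀ = −αΔT + βΔS = 1.37 × 10⁻³ + 6.438 × 10⁻⁴ = 2.0138 × 10⁻³, so Δρ ≈ 2.062 kg m⁻³.
N² = (g/ρ₀)·Δρ/Δz = g·(Δρ/ρ₀)/Δz = 9.81 × 2.0138 × 10⁻³ / 31 = 6.3727 × 10⁻⁴ s⁻².
N = √(6.3727 × 10⁻⁴) = 0.025244 rad s⁻¹ ≈ 0.0252 rad s⁻¹.

0.0252 rad s⁻¹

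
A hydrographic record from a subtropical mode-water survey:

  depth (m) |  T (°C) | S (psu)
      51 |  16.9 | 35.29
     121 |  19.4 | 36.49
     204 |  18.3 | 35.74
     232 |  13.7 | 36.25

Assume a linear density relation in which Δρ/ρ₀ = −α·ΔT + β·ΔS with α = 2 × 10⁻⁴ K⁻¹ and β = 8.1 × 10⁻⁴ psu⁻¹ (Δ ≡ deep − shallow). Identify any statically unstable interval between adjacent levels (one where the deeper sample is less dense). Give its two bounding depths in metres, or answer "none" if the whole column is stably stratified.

121–204 m

Evaluate Δρ/ρ₀ = −αΔT + βΔS across each adjacent pair:
  51–121 m: −αΔT+βΔS = −(2 × 10⁻⁴)(+2.5)+(8.1 × 10⁻⁴)(+1.20) = 4.7 × 10⁻⁴ → stable
  121–204 m: −αΔT+βΔS = −(2 × 10⁻⁴)(-1.1)+(8.1 × 10⁻⁴)(-0.75) = -3.9 × 10⁻⁴ → UNSTABLE
  204–232 m: −αΔT+βΔS = −(2 × 10⁻⁴)(-4.6)+(8.1 × 10⁻⁴)(+0.51) = 1.3 × 10⁻³ → stable
The 121–204 m interval has Δρ < 0: lighter water underlies denser water.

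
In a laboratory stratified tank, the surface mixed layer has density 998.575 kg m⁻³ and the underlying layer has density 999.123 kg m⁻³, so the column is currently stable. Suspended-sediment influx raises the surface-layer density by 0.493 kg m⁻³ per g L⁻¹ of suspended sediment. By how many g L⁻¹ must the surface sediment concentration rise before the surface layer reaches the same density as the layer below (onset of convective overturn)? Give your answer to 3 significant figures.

1.11 g L⁻¹

Density deficit of the surface layer: 999.123 − 998.575 = 0.548 kg m⁻³.
Required change = 0.548 / 0.493 = 1.11 g L⁻¹.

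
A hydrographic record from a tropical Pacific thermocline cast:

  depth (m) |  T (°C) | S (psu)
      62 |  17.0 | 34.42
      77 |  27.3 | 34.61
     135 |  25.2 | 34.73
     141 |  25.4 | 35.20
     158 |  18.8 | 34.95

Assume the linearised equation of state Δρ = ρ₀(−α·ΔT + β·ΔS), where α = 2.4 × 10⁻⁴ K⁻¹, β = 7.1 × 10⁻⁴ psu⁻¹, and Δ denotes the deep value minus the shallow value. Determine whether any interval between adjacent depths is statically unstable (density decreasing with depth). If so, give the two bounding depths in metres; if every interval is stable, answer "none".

Evaluate Δρ/ρ₀ = −αΔT + βΔS across each adjacent pair:
  62–77 m: −αΔT+βΔS = −(2.4 × 10⁻⁴)(+10.3)+(7.1 × 10⁻⁴)(+0.19) = -2.3 × 10⁻³ → UNSTABLE
  77–135 m: −αΔT+βΔS = −(2.4 × 10⁻⁴)(-2.1)+(7.1 × 10⁻⁴)(+0.12) = 5.9 × 10⁻⁴ → stable
  135–141 m: −αΔT+βΔS = −(2.4 × 10⁻⁴)(+0.2)+(7.1 × 10⁻⁴)(+0.47) = 2.9 × 10⁻⁴ → stable
  141–158 m: −αΔT+βΔS = −(2.4 × 10⁻⁴)(-6.6)+(7.1 × 10⁻⁴)(-0.25) = 1.4 × 10⁻³ → stable
The 62–77 m interval has Δρ < 0: lighter water underlies denser water.

62–77 m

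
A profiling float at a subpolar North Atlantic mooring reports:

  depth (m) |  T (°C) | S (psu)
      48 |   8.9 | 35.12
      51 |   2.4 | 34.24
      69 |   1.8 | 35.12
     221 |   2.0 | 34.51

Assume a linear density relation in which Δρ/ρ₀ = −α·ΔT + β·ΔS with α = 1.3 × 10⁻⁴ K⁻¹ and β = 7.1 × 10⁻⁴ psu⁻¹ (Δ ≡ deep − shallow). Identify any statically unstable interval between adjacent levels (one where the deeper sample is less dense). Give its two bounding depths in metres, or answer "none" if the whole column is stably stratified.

Evaluate Δρ/ρ₀ = −αΔT + βΔS across each adjacent pair:
  48–51 m: −αΔT+βΔS = −(1.3 × 10⁻⁴)(-6.5)+(7.1 × 10⁻⁴)(-0.88) = 2.2 × 10⁻⁴ → stable
  51–69 m: −αΔT+βΔS = −(1.3 × 10⁻⁴)(-0.6)+(7.1 × 10⁻⁴)(+0.88) = 7.0 × 10⁻⁴ → stable
  69–221 m: −αΔT+βΔS = −(1.3 × 10⁻⁴)(+0.2)+(7.1 × 10⁻⁴)(-0.61) = -4.6 × 10⁻⁴ → UNSTABLE
The 69–221 m interval has Δρ < 0: lighter water underlies denser water.

69–221 m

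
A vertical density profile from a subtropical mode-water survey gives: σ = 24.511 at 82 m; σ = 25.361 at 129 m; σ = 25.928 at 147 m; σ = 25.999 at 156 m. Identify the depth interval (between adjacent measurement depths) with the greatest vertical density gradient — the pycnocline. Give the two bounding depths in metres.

129–147 m

Compute the density gradient over each adjacent pair:
  82–129 m: Δρ/Δz = 0.850/47 = 0.018 kg m⁻⁴
  129–147 m: Δρ/Δz = 0.567/18 = 0.032 kg m⁻⁴
  147–156 m: Δρ/Δz = 0.071/9 = 7.9 × 10⁻³ kg m⁻⁴
The largest gradient is in the 129–147 m interval — the pycnocline.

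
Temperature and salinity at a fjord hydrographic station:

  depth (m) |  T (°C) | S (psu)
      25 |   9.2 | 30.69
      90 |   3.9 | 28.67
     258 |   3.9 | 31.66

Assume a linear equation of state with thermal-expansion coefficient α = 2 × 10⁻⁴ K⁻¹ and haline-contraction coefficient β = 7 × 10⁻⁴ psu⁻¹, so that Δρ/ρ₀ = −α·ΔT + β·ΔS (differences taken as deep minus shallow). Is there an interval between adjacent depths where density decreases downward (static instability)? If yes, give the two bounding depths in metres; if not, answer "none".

25–90 m

Evaluate Δρ/ρ₀ = −αΔT + βΔS across each adjacent pair:
  25–90 m: −αΔT+βΔS = −(2 × 10⁻⁴)(-5.3)+(7 × 10⁻⁴)(-2.02) = -3.5 × 10⁻⁴ → UNSTABLE
  90–258 m: −αΔT+βΔS = −(2 × 10⁻⁴)(+0.0)+(7 × 10⁻⁴)(+2.99) = 2.1 × 10⁻³ → stable
The 25–90 m interval has Δρ < 0: lighter water underlies denser water.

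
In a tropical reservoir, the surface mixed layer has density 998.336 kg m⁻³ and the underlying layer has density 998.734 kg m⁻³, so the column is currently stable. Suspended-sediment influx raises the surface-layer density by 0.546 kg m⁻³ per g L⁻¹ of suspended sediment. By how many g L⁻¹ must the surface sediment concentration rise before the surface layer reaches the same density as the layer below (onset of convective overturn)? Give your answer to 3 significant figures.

Density deficit of the surface layer: 998.734 − 998.336 = 0.398 kg m⁻³.
Required change = 0.398 / 0.546 = 0.729 g L⁻¹.

0.729 g L⁻¹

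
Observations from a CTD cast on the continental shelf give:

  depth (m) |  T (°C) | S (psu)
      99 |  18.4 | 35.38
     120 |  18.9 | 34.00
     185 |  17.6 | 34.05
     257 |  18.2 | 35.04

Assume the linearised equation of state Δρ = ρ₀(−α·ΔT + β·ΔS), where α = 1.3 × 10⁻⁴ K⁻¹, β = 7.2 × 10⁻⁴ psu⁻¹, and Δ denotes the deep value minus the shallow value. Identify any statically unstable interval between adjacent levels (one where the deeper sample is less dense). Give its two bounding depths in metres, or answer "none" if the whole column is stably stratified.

Evaluate Δρ/ρ₀ = −αΔT + βΔS across each adjacent pair:
  99–120 m: −αΔT+βΔS = −(1.3 × 10⁻⁴)(+0.5)+(7.2 × 10⁻⁴)(-1.38) = -1.1 × 10⁻³ → UNSTABLE
  120–185 m: −αΔT+βΔS = −(1.3 × 10⁻⁴)(-1.3)+(7.2 × 10⁻⁴)(+0.05) = 2.0 × 10⁻⁴ → stable
  185–257 m: −αΔT+βΔS = −(1.3 × 10⁻⁴)(+0.6)+(7.2 × 10⁻⁴)(+0.99) = 6.3 × 10⁻⁴ → stable
The 99–120 m interval has Δρ < 0: lighter water underlies denser water.

99–120 m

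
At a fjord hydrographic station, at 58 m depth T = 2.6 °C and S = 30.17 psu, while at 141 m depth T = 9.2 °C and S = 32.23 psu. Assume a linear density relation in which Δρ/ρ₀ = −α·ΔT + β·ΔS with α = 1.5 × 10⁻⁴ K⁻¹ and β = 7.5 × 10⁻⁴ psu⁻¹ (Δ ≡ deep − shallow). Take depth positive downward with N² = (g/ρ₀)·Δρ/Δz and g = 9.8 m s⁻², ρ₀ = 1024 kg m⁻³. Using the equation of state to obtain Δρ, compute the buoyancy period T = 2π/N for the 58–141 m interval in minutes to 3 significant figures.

ΔT = +6.6 K, ΔS = +2.06 psu (deep − shallow).
Δρ/ρ₀ = −αΔT + βΔS = -9.90 × 10⁻⁴ + 1.545 × 10⁻³ = 5.55 × 10⁻⁴, so Δρ ≈ 0.5683 kg m⁻³.
N² = (g/ρ₀)·Δρ/Δz = g·(Δρ/ρ₀)/Δz = 9.8 × 5.55 × 10⁻⁴ / 83 = 6.5530 × 10⁻⁵ s⁻².
N = √(6.5530 × 10⁻⁵) = 8.0951 × 10⁻³ rad s⁻¹ → T = 2π/N = 776.17 s = 12.936 min ≈ 12.9 min.

12.9 min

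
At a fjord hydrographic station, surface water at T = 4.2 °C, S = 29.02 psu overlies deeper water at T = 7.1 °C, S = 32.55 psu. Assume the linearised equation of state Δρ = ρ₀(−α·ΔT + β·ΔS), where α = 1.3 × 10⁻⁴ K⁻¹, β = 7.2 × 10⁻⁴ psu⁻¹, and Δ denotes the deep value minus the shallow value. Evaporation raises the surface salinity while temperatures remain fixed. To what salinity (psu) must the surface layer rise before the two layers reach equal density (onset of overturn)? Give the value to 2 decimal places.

32.03 psu

Neutral buoyancy requires −α(T_deep − T_surf) + β(S_deep − S_surf′) = 0.
S_surf′ = S_deep − (α/β)·ΔT = 32.55 − (1.3 × 10⁻⁴/7.2 × 10⁻⁴)·(+2.9) = 32.0264 psu.
Increase required: 32.0264 − 29.02 = 3.0064 psu.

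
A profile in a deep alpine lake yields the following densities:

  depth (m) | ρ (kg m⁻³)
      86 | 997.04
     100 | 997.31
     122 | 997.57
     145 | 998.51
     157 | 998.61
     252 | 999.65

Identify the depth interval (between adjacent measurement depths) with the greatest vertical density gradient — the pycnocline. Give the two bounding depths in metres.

122–145 m

Compute the density gradient over each adjacent pair:
  86–100 m: Δρ/Δz = 0.27/14 = 0.019 kg m⁻⁴
  100–122 m: Δρ/Δz = 0.26/22 = 0.012 kg m⁻⁴
  122–145 m: Δρ/Δz = 0.94/23 = 0.041 kg m⁻⁴
  145–157 m: Δρ/Δz = 0.10/12 = 8.3 × 10⁻³ kg m⁻⁴
  157–252 m: Δρ/Δz = 1.04/95 = 0.011 kg m⁻⁴
The largest gradient is in the 122–145 m interval — the pycnocline.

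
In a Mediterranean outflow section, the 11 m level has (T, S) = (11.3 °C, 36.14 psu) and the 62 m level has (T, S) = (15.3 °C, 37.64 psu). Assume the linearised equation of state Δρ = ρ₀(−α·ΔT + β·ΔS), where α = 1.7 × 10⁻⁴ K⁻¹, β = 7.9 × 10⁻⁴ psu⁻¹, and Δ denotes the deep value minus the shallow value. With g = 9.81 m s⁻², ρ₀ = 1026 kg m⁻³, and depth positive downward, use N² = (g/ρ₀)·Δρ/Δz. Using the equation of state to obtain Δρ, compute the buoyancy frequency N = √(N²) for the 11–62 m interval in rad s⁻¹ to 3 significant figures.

ΔT = +4.0 K, ΔS = +1.50 psu (deep − shallow).
Δρ/ρ₀ = −αΔT + βΔS = -6.80 × 10⁻⁴ + 1.185 × 10⁻³ = 5.05 × 10⁻⁴, so Δρ ≈ 0.5181 kg m⁻³.
N² = (g/ρ₀)·Δρ/Δz = g·(Δρ/ρ₀)/Δz = 9.81 × 5.05 × 10⁻⁴ / 51 = 9.7138 × 10⁻⁵ s⁻².
N = √(9.7138 × 10⁻⁵) = 9.8559 × 10⁻³ rad s⁻¹ ≈ 9.86 × 10⁻³ rad s⁻¹.

9.86 × 10⁻³ rad s⁻¹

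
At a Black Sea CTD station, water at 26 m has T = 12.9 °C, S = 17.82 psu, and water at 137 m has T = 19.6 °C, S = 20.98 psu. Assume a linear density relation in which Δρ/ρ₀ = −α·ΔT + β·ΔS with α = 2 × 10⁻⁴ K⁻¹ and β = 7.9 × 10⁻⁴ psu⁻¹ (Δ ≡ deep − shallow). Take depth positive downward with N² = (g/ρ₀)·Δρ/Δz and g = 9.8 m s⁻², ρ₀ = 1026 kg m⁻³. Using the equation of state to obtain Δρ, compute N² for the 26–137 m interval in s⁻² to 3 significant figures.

ΔT = +6.7 K, ΔS = +3.16 psu (deep − shallow).
Δρ/ρ₀ = −αΔT + βΔS = -1.34 × 10⁻³ + 2.4964 × 10⁻³ = 1.1564 × 10⁻³, so Δρ ≈ 1.186 kg m⁻³.
N² = (g/ρ₀)·Δρ/Δz = g·(Δρ/ρ₀)/Δz = 9.8 × 1.1564 × 10⁻³ / 111 = 1.0210 × 10⁻⁴ s⁻² ≈ 1.02 × 10⁻⁴ s⁻².

1.02 × 10⁻⁴ s⁻²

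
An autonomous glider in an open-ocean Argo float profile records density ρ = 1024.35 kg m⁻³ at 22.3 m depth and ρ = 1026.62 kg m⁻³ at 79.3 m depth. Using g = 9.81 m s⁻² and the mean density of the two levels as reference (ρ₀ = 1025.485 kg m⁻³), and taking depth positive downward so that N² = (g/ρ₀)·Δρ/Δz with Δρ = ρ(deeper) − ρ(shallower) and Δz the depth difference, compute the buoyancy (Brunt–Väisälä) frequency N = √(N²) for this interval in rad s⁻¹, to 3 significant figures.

Δρ = 1026.62 − 1024.35 = 2.27 kg m⁻³ over Δz = 79.3 − 22.3 = 57 m.
N² = (9.81/1025.485) × (2.27/57) = 3.8097 × 10⁻⁴ s⁻².
N = √(3.8097 × 10⁻⁴) = 0.019518 rad s⁻¹ ≈ 0.0195 rad s⁻¹.

0.0195 rad s⁻¹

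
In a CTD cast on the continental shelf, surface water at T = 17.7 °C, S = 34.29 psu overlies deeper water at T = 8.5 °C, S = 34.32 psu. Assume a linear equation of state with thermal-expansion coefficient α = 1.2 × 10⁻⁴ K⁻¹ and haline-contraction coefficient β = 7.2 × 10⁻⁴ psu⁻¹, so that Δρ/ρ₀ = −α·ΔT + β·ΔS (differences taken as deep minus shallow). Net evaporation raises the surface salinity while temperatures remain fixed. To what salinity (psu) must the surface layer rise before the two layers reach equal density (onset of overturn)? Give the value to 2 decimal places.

Neutral buoyancy requires −α(T_deep − T_surf) + β(S_deep − S_surf′) = 0.
S_surf′ = S_deep − (α/β)·ΔT = 34.32 − (1.2 × 10⁻⁴/7.2 × 10⁻⁴)·(-9.2) = 35.8533 psu.
Increase required: 35.8533 − 34.29 = 1.5633 psu.

35.85 psu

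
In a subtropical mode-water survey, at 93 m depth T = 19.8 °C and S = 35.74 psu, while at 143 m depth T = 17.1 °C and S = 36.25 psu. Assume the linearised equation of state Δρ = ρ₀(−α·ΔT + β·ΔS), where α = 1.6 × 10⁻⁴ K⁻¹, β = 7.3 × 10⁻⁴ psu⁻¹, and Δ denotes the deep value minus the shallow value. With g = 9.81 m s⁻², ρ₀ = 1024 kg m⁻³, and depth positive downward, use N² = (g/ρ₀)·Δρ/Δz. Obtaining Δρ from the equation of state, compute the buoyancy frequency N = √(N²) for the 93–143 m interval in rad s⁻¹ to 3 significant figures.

0.0126 rad s⁻¹

ΔT = -2.7 K, ΔS = +0.51 psu (deep − shallow).
Δρ/ρ₀ = −αΔT + βΔS = 4.32 × 10⁻⁴ + 3.723 × 10⁻⁴ = 8.043 × 10⁻⁴, so Δρ ≈ 0.8236 kg m⁻³.
N² = (g/ρ₀)·Δρ/Δz = g·(Δρ/ρ₀)/Δz = 9.81 × 8.043 × 10⁻⁴ / 50 = 1.5780 × 10⁻⁴ s⁻².
N = √(1.5780 × 10⁻⁴) = 0.012562 rad s⁻¹ ≈ 0.0126 rad s⁻¹.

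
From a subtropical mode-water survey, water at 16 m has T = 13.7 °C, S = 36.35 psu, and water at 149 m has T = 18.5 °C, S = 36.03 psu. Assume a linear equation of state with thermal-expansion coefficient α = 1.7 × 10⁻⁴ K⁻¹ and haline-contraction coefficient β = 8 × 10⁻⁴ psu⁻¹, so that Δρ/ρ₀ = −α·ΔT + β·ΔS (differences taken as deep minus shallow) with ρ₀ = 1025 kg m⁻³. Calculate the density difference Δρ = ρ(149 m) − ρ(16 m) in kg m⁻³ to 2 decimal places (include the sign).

ΔT = +4.8 K, ΔS = -0.32 psu (deep − shallow).
Δρ/ρ₀ = −(1.7 × 10⁻⁴)(+4.8) + (8 × 10⁻⁴)(-0.32) = -1.072 × 10⁻³.
Δρ = 1025 × (-1.072 × 10⁻³) = -1.10 kg m⁻³.
Negative Δρ: lighter below, statically unstable.

-1.10 kg m⁻³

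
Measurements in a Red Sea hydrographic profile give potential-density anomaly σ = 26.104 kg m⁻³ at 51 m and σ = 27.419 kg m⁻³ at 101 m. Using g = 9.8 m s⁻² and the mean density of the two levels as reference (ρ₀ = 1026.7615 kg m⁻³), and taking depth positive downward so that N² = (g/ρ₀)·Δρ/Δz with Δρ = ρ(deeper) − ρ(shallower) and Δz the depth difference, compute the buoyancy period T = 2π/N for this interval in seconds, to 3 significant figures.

Δρ = 1027.419 − 1026.104 = 1.315 kg m⁻³ over Δz = 101 − 51 = 50 m.
N² = (9.8/1026.7615) × (1.315/50) = 2.5102 × 10⁻⁴ s⁻².
N = √(2.5102 × 10⁻⁴) = 0.015844 rad s⁻¹, so T = 2π/N = 396.57 s ≈ 397 s.

397 s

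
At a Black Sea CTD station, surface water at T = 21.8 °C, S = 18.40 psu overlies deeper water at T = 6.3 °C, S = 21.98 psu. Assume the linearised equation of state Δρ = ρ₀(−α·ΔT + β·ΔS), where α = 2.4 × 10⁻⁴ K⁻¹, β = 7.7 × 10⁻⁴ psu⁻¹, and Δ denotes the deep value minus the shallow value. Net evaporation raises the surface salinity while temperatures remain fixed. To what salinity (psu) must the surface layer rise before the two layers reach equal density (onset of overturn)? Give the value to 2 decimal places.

26.81 psu

Neutral buoyancy requires −α(T_deep − T_surf) + β(S_deep − S_surf′) = 0.
S_surf′ = S_deep − (α/β)·ΔT = 21.98 − (2.4 × 10⁻⁴/7.7 × 10⁻⁴)·(-15.5) = 26.8112 psu.
Increase required: 26.8112 − 18.40 = 8.4112 psu.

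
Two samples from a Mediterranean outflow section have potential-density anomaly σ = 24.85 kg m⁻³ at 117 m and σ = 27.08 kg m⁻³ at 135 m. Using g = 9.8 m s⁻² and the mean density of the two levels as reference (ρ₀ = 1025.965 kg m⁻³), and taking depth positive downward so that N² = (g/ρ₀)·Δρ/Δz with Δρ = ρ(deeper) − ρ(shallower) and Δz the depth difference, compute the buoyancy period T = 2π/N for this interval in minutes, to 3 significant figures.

3.04 min

Δρ = 1027.08 − 1024.85 = 2.23 kg m⁻³ over Δz = 135 − 117 = 18 m.
N² = (9.8/1025.965) × (2.23/18) = 1.1834 × 10⁻³ s⁻².
N = √(1.1834 × 10⁻³) = 0.034401 rad s⁻¹, so T = 2π/N = 182.65 s = 3.0442 min ≈ 3.04 min.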